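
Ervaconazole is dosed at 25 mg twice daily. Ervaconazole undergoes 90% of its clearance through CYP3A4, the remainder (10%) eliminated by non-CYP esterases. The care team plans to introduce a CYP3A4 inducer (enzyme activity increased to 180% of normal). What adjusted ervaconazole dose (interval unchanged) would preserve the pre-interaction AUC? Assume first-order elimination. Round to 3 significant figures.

43.0 mg

The CYP3A4 pathway (90% of clearance) increases to 1.8× activity: 0.9 × 1.8 = 1.62.
Non-CYP routes (10%) are unchanged.
New clearance relative to baseline: 1.62 + 0.1 = 1.72.
Exposure is unchanged when dose changes in proportion to clearance. New dose = 25 mg × 1.72 = 43.0 mg.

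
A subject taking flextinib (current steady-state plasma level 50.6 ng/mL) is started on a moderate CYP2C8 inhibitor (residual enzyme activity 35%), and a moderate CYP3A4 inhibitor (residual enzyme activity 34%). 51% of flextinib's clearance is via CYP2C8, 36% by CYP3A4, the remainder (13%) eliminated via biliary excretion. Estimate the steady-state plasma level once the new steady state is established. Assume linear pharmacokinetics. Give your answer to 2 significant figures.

1.2 × 10² ng/mL

CYP2C8: 0.51 × 0.35 = 0.1785
CYP3A4: 0.36 × 0.34 = 0.1224
Other: 0.13 (unchanged)
Relative clearance = 0.1785 + 0.1224 + 0.13 = 0.4309.
Steady-state plasma level ∝ 1/CL: new value = 50.6 / 0.4309 = 1.2 × 10² ng/mL.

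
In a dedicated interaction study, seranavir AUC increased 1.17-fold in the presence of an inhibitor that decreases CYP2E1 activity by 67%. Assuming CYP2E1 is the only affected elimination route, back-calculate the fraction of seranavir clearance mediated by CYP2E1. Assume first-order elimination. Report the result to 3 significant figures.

0.217

Call the CYP2E1 fraction fm. After the interaction, CL_new/CL_old = fm × 0.33 + (1 − fm).
AUC ratio = 1 / (new CL fraction), so new CL fraction = 1 / 1.17 = 0.8547.
fm × 0.33 + 1 − fm = 0.8547  ⇒  fm × (0.33 − 1) = −0.1453  ⇒  fm = 0.217.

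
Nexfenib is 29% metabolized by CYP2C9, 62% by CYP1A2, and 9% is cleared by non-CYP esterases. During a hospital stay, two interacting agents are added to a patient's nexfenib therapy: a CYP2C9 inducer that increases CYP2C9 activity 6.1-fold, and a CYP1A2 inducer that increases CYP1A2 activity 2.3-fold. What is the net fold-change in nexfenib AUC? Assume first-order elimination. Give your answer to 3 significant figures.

0.304

The CYP2C9 pathway (29% of clearance) increases to 6.1× activity: 0.29 × 6.1 = 1.769.
The CYP1A2 pathway (62% of clearance) increases to 2.3× activity: 0.62 × 2.3 = 1.426.
The remaining 9% of clearance is unaffected.
CL_new/CL_old = 1.769 + 1.426 + 0.09 = 3.285.
AUC ∝ 1/CL: fold-change = 1 / 3.285 = 0.304.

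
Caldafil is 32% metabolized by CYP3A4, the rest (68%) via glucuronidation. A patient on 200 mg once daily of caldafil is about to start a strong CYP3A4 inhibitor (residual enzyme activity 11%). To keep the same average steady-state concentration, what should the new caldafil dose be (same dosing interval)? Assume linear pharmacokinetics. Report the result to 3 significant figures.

143 mg

The CYP3A4 pathway (32% of clearance) is reduced to 0.11× activity: 0.32 × 0.11 = 0.0352.
Non-CYP routes (68%) are unchanged.
Relative clearance = 0.0352 + 0.68 = 0.7152.
Css,avg = (dose rate)/CL, so holding Css fixed requires dose ∝ CL: 200 × 0.7152 = 143 mg.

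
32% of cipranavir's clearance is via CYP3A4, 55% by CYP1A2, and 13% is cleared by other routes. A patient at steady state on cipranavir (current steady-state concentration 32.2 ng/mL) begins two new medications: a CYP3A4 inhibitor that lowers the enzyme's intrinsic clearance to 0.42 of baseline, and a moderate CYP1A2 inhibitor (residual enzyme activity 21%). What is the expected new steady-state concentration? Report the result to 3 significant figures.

The CYP3A4 pathway (32% of clearance) falls to 0.42× activity: 0.32 × 0.42 = 0.1344.
The CYP1A2 pathway (55% of clearance) falls to 0.21× activity: 0.55 × 0.21 = 0.1155.
The remaining 13% of clearance is unaffected.
New clearance relative to baseline: 0.1344 + 0.1155 + 0.13 = 0.3799.
New steady-state concentration = 32.2 / 0.3799 = 84.8 ng/mL (concentration scales inversely with clearance).

84.8 ng/mL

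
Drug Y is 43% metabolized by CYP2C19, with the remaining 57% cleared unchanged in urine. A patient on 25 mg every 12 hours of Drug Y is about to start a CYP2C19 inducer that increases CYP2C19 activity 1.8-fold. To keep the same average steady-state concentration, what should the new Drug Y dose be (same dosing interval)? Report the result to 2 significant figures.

34 mg

The CYP2C19 pathway (43% of clearance) increases to 1.8× activity: 0.43 × 1.8 = 0.774.
Non-CYP routes (57%) are unchanged.
CL_new/CL_old = 0.774 + 0.57 = 1.344.
Exposure is unchanged when dose changes in proportion to clearance. New dose = 25 mg × 1.344 = 34 mg.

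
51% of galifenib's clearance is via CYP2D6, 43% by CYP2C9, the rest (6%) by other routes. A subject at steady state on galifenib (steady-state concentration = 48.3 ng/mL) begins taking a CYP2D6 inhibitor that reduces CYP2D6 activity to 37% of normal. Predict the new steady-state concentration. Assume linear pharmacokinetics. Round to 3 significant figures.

71.2 ng/mL

The CYP2D6 pathway (51% of clearance) is reduced to 0.37× activity: 0.51 × 0.37 = 0.1887.
CYP2C9 (43%) and the residual 6% are unaffected.
New clearance relative to baseline: 0.1887 + 0.43 + 0.06 = 0.6787.
New steady-state concentration = baseline ÷ relative clearance = 48.3 / 0.6787 = 71.2 ng/mL.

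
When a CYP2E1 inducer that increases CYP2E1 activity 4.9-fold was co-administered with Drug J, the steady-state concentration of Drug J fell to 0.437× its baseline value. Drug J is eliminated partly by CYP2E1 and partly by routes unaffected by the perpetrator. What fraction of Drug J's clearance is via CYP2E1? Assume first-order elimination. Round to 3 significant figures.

0.330

CL'/CL = 1 / 0.437 = 2.288
4.9·fm + (1 − fm) = 2.288
fm = (2.288 − 1) / (4.9 − 1) = 0.330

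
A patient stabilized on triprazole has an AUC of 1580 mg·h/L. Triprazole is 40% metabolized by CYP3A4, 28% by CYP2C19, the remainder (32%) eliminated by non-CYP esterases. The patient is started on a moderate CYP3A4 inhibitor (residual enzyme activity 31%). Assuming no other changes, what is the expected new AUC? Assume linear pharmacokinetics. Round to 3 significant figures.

The CYP3A4 pathway (40% of clearance) is reduced to 0.31× activity: 0.4 × 0.31 = 0.124.
CYP2C19 (28%) and the residual 32% are unaffected.
Relative clearance = 0.124 + 0.28 + 0.32 = 0.724.
With dosing unchanged, AUC scales as 1/CL: 1580 / 0.724 = 2.18 × 10³ mg·h/L.

2.18 × 10³ mg·h/L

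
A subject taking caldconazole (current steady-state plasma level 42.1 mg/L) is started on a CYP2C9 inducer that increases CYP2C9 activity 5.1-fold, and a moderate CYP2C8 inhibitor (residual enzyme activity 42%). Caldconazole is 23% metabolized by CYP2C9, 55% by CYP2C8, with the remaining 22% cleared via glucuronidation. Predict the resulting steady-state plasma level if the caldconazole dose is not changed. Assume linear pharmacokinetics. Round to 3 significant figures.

CYP2C9: 0.23 × 5.1 = 1.173
CYP2C8: 0.55 × 0.42 = 0.231
Other: 0.22 (unchanged)
New clearance relative to baseline: 1.173 + 0.231 + 0.22 = 1.624.
Dividing the baseline by the relative clearance: 42.1 / 1.624 = 25.9 mg/L.

25.9 mg/L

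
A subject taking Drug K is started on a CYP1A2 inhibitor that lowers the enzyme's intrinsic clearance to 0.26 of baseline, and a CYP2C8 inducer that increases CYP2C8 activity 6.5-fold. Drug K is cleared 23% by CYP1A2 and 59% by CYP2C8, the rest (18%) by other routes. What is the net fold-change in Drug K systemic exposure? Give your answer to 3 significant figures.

The CYP1A2 pathway (23% of clearance) falls to 0.26× activity: 0.23 × 0.26 = 0.0598.
The CYP2C8 pathway (59% of clearance) is boosted to 6.5× activity: 0.59 × 6.5 = 3.835.
The remaining 18% of clearance is unaffected.
CL_new/CL_old = 0.0598 + 3.835 + 0.18 = 4.0748.
Net systemic exposure ratio = 1 / 4.0748 = 0.245.

0.245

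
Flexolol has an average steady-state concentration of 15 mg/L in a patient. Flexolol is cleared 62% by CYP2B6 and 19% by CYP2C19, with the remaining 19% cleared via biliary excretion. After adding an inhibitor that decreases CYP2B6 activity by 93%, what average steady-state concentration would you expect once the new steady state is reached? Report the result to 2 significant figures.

The CYP2B6 pathway (62% of clearance) falls to 0.07× activity: 0.62 × 0.07 = 0.0434.
CYP2C19 (19%) and the residual 19% are unaffected.
Relative clearance = 0.0434 + 0.19 + 0.19 = 0.4234.
With dosing unchanged, average steady-state concentration scales as 1/CL: 15 / 0.4234 = 35 mg/L.

35 mg/L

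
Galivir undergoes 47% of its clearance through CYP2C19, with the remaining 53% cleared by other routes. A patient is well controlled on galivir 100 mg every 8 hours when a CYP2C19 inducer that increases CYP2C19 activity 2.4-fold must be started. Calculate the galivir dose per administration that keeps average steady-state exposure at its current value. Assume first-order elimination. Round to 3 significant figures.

166 mg

The CYP2C19 pathway (47% of clearance) is boosted to 2.4× activity: 0.47 × 2.4 = 1.128.
The remaining 53% of clearance is unaffected.
CL_new/CL_old = 1.128 + 0.53 = 1.658.
Exposure is unchanged when dose changes in proportion to clearance. New dose = 100 mg × 1.658 = 166 mg.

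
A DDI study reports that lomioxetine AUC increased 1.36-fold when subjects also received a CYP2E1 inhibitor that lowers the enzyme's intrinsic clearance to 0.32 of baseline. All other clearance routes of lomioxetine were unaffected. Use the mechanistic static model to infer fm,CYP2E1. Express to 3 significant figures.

0.389

Write x for the fraction cleared via CYP2E1. The observed AUC change means clearance fell to 1/1.36 = 0.7353 of baseline.
Only the CYP2E1 route changed, so 0.7353 = x·0.32 + (1 − x), giving x = 0.389.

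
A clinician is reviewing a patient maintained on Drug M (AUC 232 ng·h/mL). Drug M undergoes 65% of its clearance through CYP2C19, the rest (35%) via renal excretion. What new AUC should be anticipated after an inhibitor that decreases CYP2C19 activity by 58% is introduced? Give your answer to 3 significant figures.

372 ng·h/mL

CYP2C19: 0.65 × 0.42 = 0.273
Other: 0.35 (unchanged)
Relative clearance = 0.273 + 0.35 = 0.623.
With dosing unchanged, AUC scales as 1/CL: 232 / 0.623 = 372 ng·h/mL.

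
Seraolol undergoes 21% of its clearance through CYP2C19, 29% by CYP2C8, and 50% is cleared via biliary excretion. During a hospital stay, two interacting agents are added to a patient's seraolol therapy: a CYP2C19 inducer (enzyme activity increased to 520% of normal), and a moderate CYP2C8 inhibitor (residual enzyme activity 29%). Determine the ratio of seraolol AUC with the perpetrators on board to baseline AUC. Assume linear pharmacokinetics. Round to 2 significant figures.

The CYP2C19 pathway (21% of clearance) increases to 5.2× activity: 0.21 × 5.2 = 1.092.
The CYP2C8 pathway (29% of clearance) is reduced to 0.29× activity: 0.29 × 0.29 = 0.0841.
The remaining 50% of clearance is unaffected.
Relative clearance = 1.092 + 0.0841 + 0.5 = 1.6761.
Net AUC ratio = 1 / 1.6761 = 0.60.

0.60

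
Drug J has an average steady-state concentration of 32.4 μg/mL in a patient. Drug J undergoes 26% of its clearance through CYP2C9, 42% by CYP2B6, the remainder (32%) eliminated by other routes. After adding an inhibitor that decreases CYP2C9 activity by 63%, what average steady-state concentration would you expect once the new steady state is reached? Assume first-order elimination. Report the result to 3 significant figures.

The CYP2C9 pathway (26% of clearance) falls to 0.37× activity: 0.26 × 0.37 = 0.0962.
CYP2B6 (42%) and the residual 32% are unaffected.
Relative clearance = 0.0962 + 0.42 + 0.32 = 0.8362.
With dosing unchanged, average steady-state concentration scales as 1/CL: 32.4 / 0.8362 = 38.7 μg/mL.

38.7 μg/mL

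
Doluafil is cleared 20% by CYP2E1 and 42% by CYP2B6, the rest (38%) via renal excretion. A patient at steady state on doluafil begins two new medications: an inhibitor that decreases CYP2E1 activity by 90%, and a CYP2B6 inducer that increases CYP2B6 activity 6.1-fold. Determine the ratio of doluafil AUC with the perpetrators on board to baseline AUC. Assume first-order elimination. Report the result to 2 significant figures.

CYP2E1: 0.2 × 0.1 = 0.02
CYP2B6: 0.42 × 6.1 = 2.562
Other: 0.38 (unchanged)
Relative clearance = 0.02 + 2.562 + 0.38 = 2.962.
AUC ∝ 1/CL: fold-change = 1 / 2.962 = 0.34.

0.34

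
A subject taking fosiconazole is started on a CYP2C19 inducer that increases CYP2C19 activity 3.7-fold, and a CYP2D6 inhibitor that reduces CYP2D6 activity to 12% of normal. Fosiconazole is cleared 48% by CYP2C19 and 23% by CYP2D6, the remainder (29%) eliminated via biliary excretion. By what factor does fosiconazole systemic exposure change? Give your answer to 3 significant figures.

0.478

The CYP2C19 pathway (48% of clearance) increases to 3.7× activity: 0.48 × 3.7 = 1.776.
The CYP2D6 pathway (23% of clearance) falls to 0.12× activity: 0.23 × 0.12 = 0.0276.
Non-CYP routes (29%) are unchanged.
New clearance relative to baseline: 1.776 + 0.0276 + 0.29 = 2.0936.
Systemic exposure ∝ 1/CL: fold-change = 1 / 2.0936 = 0.478.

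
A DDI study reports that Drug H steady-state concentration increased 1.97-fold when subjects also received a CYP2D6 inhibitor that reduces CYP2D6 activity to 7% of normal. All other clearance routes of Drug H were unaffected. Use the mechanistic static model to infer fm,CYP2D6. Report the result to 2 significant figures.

0.53

Call the CYP2D6 fraction fm. After the interaction, CL_new/CL_old = fm × 0.07 + (1 − fm).
Steady-state concentration ratio = 1 / (new CL fraction), so new CL fraction = 1 / 1.97 = 0.5076.
fm × 0.07 + 1 − fm = 0.5076  ⇒  fm × (0.07 − 1) = −0.4924  ⇒  fm = 0.53.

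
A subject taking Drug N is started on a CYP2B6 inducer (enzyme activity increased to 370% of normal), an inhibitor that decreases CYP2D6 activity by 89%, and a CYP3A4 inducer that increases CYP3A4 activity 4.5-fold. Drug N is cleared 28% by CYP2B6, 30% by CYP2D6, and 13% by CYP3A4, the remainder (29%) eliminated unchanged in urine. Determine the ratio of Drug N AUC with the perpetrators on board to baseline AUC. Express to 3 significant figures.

The CYP2B6 pathway (28% of clearance) increases to 3.7× activity: 0.28 × 3.7 = 1.036.
The CYP2D6 pathway (30% of clearance) is reduced to 0.11× activity: 0.3 × 0.11 = 0.033.
The CYP3A4 pathway (13% of clearance) rises to 4.5× activity: 0.13 × 4.5 = 0.585.
The remaining 29% of clearance is unaffected.
New clearance relative to baseline: 1.036 + 0.033 + 0.585 + 0.29 = 1.944.
AUC ∝ 1/CL: fold-change = 1 / 1.944 = 0.514.

0.514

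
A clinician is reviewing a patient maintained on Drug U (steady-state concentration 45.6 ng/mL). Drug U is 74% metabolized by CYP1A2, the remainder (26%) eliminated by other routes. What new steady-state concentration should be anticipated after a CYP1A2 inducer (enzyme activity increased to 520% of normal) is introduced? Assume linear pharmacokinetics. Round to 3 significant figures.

CYP1A2: 0.74 × 5.2 = 3.848
Other: 0.26 (unchanged)
CL_new/CL_old = 3.848 + 0.26 = 4.108.
Steady-state concentration ∝ 1/CL, so new value = 45.6 / 4.108 = 11.1 ng/mL.

11.1 ng/mL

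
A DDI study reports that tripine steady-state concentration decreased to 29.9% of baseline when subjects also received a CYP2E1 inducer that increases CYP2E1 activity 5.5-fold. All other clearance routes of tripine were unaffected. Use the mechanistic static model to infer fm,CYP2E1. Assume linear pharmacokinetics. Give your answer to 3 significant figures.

Call the CYP2E1 fraction fm. After the interaction, CL_new/CL_old = fm × 5.5 + (1 − fm).
Steady-state concentration ratio = 1 / (new CL fraction), so new CL fraction = 1 / 0.299 = 3.344.
fm × 5.5 + 1 − fm = 3.344  ⇒  fm × (5.5 − 1) = 2.344  ⇒  fm = 0.521.

0.521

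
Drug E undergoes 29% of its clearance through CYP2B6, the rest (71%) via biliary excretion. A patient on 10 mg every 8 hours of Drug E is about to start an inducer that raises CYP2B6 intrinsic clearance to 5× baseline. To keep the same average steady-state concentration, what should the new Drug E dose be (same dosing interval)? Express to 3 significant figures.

21.6 mg

The CYP2B6 pathway (29% of clearance) increases to 5× activity: 0.29 × 5 = 1.45.
The remaining 71% of clearance is unaffected.
CL_new/CL_old = 1.45 + 0.71 = 2.16.
To maintain the same steady-state level, dose must scale with clearance: new dose = 10 × 2.16 = 21.6 mg.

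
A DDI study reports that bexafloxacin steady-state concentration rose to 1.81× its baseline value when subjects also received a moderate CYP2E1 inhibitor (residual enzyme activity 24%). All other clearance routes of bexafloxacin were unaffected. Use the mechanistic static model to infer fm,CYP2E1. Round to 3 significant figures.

Call the CYP2E1 fraction fm. After the interaction, CL_new/CL_old = fm × 0.24 + (1 − fm).
Steady-state concentration ratio = 1 / (new CL fraction), so new CL fraction = 1 / 1.81 = 0.5525.
fm × 0.24 + 1 − fm = 0.5525  ⇒  fm × (0.24 − 1) = −0.4475  ⇒  fm = 0.589.

0.589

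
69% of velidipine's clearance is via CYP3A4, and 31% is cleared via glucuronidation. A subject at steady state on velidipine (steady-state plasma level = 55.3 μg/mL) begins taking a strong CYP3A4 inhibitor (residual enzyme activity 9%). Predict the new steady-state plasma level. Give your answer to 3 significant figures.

149 μg/mL

The CYP3A4 pathway (69% of clearance) is reduced to 0.09× activity: 0.69 × 0.09 = 0.0621.
Non-CYP routes (31%) are unchanged.
New clearance relative to baseline: 0.0621 + 0.31 = 0.3721.
With dosing unchanged, steady-state plasma level scales as 1/CL: 55.3 / 0.3721 = 149 μg/mL.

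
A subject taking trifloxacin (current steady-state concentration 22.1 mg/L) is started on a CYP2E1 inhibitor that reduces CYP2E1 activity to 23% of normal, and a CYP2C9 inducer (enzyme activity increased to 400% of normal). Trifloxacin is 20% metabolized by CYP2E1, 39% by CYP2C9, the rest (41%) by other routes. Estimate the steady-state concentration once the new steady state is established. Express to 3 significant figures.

11.0 mg/L

The CYP2E1 pathway (20% of clearance) is reduced to 0.23× activity: 0.2 × 0.23 = 0.046.
The CYP2C9 pathway (39% of clearance) is boosted to 4× activity: 0.39 × 4 = 1.56.
Non-CYP routes (41%) are unchanged.
Relative clearance = 0.046 + 1.56 + 0.41 = 2.016.
Steady-state concentration ∝ 1/CL: new value = 22.1 / 2.016 = 11.0 mg/L.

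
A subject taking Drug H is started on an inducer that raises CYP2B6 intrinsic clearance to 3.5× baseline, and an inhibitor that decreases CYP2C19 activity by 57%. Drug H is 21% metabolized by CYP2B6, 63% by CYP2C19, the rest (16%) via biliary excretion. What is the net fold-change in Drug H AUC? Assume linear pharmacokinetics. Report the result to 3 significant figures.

CYP2B6: 0.21 × 3.5 = 0.735
CYP2C19: 0.63 × 0.43 = 0.2709
Other: 0.16 (unchanged)
New clearance relative to baseline: 0.735 + 0.2709 + 0.16 = 1.1659.
AUC ∝ 1/CL: fold-change = 1 / 1.1659 = 0.858.

0.858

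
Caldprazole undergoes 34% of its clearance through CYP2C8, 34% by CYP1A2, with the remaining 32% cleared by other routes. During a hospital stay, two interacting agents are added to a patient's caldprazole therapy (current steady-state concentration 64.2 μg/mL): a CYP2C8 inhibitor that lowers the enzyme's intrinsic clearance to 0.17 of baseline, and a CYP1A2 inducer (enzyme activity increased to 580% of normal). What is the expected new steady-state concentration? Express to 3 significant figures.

The CYP2C8 pathway (34% of clearance) is reduced to 0.17× activity: 0.34 × 0.17 = 0.0578.
The CYP1A2 pathway (34% of clearance) increases to 5.8× activity: 0.34 × 5.8 = 1.972.
Non-CYP routes (32%) are unchanged.
New clearance relative to baseline: 0.0578 + 1.972 + 0.32 = 2.3498.
Dividing the baseline by the relative clearance: 64.2 / 2.3498 = 27.3 μg/mL.

27.3 μg/mL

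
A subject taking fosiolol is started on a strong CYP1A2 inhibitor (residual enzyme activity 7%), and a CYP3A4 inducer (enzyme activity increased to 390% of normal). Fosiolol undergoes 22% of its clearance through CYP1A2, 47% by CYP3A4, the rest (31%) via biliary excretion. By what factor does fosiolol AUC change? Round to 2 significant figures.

0.46

The CYP1A2 pathway (22% of clearance) is reduced to 0.07× activity: 0.22 × 0.07 = 0.0154.
The CYP3A4 pathway (47% of clearance) is boosted to 3.9× activity: 0.47 × 3.9 = 1.833.
The remaining 31% of clearance is unaffected.
New clearance relative to baseline: 0.0154 + 1.833 + 0.31 = 2.1584.
Because AUC varies inversely with clearance, the combined effect is 1 / 2.1584 = 0.46.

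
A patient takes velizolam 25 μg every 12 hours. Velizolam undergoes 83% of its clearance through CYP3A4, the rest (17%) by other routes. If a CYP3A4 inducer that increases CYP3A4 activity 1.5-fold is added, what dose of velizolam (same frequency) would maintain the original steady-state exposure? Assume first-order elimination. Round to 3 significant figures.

The CYP3A4 pathway (83% of clearance) is boosted to 1.5× activity: 0.83 × 1.5 = 1.245.
The remaining 17% of clearance is unaffected.
New clearance relative to baseline: 1.245 + 0.17 = 1.415.
Exposure is unchanged when dose changes in proportion to clearance. New dose = 25 μg × 1.415 = 35.4 μg.

35.4 μg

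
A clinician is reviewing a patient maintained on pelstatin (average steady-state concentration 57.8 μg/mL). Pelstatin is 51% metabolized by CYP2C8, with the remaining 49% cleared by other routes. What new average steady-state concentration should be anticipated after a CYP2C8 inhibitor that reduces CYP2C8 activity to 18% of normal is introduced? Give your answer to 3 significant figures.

The CYP2C8 pathway (51% of clearance) falls to 0.18× activity: 0.51 × 0.18 = 0.0918.
The remaining 49% of clearance is unaffected.
Relative clearance = 0.0918 + 0.49 = 0.5818.
With dosing unchanged, average steady-state concentration scales as 1/CL: 57.8 / 0.5818 = 99.3 μg/mL.

99.3 μg/mL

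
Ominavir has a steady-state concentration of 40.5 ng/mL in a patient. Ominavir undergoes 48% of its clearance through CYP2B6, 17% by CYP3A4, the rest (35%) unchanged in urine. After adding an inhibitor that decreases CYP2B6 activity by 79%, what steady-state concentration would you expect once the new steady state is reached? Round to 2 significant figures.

65 ng/mL

The CYP2B6 pathway (48% of clearance) falls to 0.21× activity: 0.48 × 0.21 = 0.1008.
CYP3A4 (17%) and the residual 35% are unaffected.
New clearance relative to baseline: 0.1008 + 0.17 + 0.35 = 0.6208.
With dosing unchanged, steady-state concentration scales as 1/CL: 40.5 / 0.6208 = 65 ng/mL.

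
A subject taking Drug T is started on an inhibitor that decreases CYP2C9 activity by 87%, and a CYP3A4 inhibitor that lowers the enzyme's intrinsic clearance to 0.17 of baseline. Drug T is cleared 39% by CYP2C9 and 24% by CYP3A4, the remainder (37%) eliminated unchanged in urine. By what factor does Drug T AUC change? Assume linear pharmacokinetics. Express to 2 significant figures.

The CYP2C9 pathway (39% of clearance) falls to 0.13× activity: 0.39 × 0.13 = 0.0507.
The CYP3A4 pathway (24% of clearance) falls to 0.17× activity: 0.24 × 0.17 = 0.0408.
Non-CYP routes (37%) are unchanged.
CL_new/CL_old = 0.0507 + 0.0408 + 0.37 = 0.4615.
Because AUC varies inversely with clearance, the combined effect is 1 / 0.4615 = 2.2.

2.2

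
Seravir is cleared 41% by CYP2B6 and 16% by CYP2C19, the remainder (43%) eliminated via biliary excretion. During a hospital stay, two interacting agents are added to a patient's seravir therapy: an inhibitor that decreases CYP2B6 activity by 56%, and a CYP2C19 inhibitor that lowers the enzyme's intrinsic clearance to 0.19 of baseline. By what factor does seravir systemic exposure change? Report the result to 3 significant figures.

1.56

CYP2B6: 0.41 × 0.44 = 0.1804
CYP2C19: 0.16 × 0.19 = 0.0304
Other: 0.43 (unchanged)
CL_new/CL_old = 0.1804 + 0.0304 + 0.43 = 0.6408.
Because systemic exposure varies inversely with clearance, the combined effect is 1 / 0.6408 = 1.56.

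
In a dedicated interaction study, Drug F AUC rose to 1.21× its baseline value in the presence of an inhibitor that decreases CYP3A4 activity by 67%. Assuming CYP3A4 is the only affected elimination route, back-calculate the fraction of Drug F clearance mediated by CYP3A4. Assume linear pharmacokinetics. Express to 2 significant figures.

Write x for the fraction cleared via CYP3A4. The observed AUC change means clearance fell to 1/1.21 = 0.8264 of baseline.
Only the CYP3A4 route changed, so 0.8264 = x·0.33 + (1 − x), giving x = 0.26.

0.26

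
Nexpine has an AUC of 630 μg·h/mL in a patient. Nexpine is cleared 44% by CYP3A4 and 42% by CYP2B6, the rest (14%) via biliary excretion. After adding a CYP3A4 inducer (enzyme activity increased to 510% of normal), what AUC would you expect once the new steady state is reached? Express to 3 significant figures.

225 μg·h/mL

The CYP3A4 pathway (44% of clearance) increases to 5.1× activity: 0.44 × 5.1 = 2.244.
CYP2B6 (42%) and the residual 14% are unaffected.
New clearance relative to baseline: 2.244 + 0.42 + 0.14 = 2.804.
With dosing unchanged, AUC scales as 1/CL: 630 / 2.804 = 225 μg·h/mL.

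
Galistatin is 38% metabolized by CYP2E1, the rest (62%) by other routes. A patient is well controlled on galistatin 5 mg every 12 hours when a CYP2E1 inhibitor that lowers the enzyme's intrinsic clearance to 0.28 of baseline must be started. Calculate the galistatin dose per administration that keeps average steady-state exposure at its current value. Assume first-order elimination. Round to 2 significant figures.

3.6 mg

CYP2E1: 0.38 × 0.28 = 0.1064
Other: 0.62 (unchanged)
Relative clearance = 0.1064 + 0.62 = 0.7264.
Exposure is unchanged when dose changes in proportion to clearance. New dose = 5 mg × 0.7264 = 3.6 mg.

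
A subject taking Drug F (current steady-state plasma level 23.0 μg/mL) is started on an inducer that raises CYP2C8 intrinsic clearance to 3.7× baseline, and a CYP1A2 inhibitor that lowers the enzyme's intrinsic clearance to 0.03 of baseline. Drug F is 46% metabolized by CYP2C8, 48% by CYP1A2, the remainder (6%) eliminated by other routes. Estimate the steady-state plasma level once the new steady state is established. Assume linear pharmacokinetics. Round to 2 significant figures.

The CYP2C8 pathway (46% of clearance) is boosted to 3.7× activity: 0.46 × 3.7 = 1.702.
The CYP1A2 pathway (48% of clearance) drops to 0.03× activity: 0.48 × 0.03 = 0.0144.
The remaining 6% of clearance is unaffected.
Relative clearance = 1.702 + 0.0144 + 0.06 = 1.7764.
New steady-state plasma level = 23.0 / 1.7764 = 13 μg/mL (concentration scales inversely with clearance).

13 μg/mL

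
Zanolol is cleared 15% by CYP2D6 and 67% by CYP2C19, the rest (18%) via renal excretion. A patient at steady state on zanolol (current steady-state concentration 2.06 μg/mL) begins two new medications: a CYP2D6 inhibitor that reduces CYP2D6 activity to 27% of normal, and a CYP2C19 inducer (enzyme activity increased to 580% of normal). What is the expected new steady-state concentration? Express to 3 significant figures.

The CYP2D6 pathway (15% of clearance) drops to 0.27× activity: 0.15 × 0.27 = 0.0405.
The CYP2C19 pathway (67% of clearance) is boosted to 5.8× activity: 0.67 × 5.8 = 3.886.
The remaining 18% of clearance is unaffected.
CL_new/CL_old = 0.0405 + 3.886 + 0.18 = 4.1065.
Steady-state concentration ∝ 1/CL: new value = 2.06 / 4.1065 = 0.502 μg/mL.

0.502 μg/mL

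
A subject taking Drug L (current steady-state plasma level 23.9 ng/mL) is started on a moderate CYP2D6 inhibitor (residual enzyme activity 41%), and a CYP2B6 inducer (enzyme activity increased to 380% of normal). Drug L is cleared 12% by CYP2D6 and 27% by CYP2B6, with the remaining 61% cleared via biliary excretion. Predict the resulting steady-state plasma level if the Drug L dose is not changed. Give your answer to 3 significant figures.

The CYP2D6 pathway (12% of clearance) falls to 0.41× activity: 0.12 × 0.41 = 0.0492.
The CYP2B6 pathway (27% of clearance) is boosted to 3.8× activity: 0.27 × 3.8 = 1.026.
The remaining 61% of clearance is unaffected.
CL_new/CL_old = 0.0492 + 1.026 + 0.61 = 1.6852.
Dividing the baseline by the relative clearance: 23.9 / 1.6852 = 14.2 ng/mL.

14.2 ng/mL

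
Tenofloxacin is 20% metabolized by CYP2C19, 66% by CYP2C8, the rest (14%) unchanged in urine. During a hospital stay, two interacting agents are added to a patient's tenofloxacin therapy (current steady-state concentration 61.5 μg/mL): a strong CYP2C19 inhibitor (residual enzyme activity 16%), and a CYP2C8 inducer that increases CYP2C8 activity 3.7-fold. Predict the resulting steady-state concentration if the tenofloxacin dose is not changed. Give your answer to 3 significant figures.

CYP2C19: 0.2 × 0.16 = 0.032
CYP2C8: 0.66 × 3.7 = 2.442
Other: 0.14 (unchanged)
New clearance relative to baseline: 0.032 + 2.442 + 0.14 = 2.614.
New steady-state concentration = 61.5 / 2.614 = 23.5 μg/mL (concentration scales inversely with clearance).

23.5 μg/mL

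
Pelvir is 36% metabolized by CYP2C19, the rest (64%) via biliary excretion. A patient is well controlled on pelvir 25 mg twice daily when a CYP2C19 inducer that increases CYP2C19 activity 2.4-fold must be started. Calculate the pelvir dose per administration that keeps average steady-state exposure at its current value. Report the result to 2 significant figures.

The CYP2C19 pathway (36% of clearance) increases to 2.4× activity: 0.36 × 2.4 = 0.864.
Non-CYP routes (64%) are unchanged.
New clearance relative to baseline: 0.864 + 0.64 = 1.504.
Css,avg = (dose rate)/CL, so holding Css fixed requires dose ∝ CL: 25 × 1.504 = 38 mg.

38 mg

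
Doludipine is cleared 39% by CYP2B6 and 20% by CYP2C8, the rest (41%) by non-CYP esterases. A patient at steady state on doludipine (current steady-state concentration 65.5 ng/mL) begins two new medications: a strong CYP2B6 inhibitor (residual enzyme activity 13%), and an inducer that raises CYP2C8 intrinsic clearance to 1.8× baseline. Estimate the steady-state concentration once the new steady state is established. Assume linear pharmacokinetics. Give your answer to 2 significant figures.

80 ng/mL

The CYP2B6 pathway (39% of clearance) falls to 0.13× activity: 0.39 × 0.13 = 0.0507.
The CYP2C8 pathway (20% of clearance) is boosted to 1.8× activity: 0.2 × 1.8 = 0.36.
The remaining 41% of clearance is unaffected.
Relative clearance = 0.0507 + 0.36 + 0.41 = 0.8207.
New steady-state concentration = 65.5 / 0.8207 = 80 ng/mL (concentration scales inversely with clearance).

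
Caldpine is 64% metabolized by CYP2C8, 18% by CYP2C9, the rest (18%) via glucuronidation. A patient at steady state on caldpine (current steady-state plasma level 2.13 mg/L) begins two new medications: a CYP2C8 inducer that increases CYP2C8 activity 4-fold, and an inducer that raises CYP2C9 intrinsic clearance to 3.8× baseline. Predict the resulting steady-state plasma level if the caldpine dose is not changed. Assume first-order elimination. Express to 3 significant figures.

0.622 mg/L

The CYP2C8 pathway (64% of clearance) increases to 4× activity: 0.64 × 4 = 2.56.
The CYP2C9 pathway (18% of clearance) rises to 3.8× activity: 0.18 × 3.8 = 0.684.
The remaining 18% of clearance is unaffected.
CL_new/CL_old = 2.56 + 0.684 + 0.18 = 3.424.
Steady-state plasma level ∝ 1/CL: new value = 2.13 / 3.424 = 0.622 mg/L.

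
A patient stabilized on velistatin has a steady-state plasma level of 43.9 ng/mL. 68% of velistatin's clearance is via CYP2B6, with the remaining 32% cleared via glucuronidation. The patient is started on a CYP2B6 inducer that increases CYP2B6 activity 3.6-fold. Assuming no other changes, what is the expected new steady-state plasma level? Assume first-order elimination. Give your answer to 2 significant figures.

The CYP2B6 pathway (68% of clearance) rises to 3.6× activity: 0.68 × 3.6 = 2.448.
The remaining 32% of clearance is unaffected.
CL_new/CL_old = 2.448 + 0.32 = 2.768.
With dosing unchanged, steady-state plasma level scales as 1/CL: 43.9 / 2.768 = 16 ng/mL.

16 ng/mL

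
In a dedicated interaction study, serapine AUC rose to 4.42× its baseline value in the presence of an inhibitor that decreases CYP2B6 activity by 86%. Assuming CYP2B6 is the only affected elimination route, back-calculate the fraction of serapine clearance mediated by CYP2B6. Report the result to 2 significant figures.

0.90

Let fm be the CYP2B6 fraction. New clearance relative to baseline = fm × 0.14 + (1 − fm).
AUC ratio = 1 / (new CL fraction), so new CL fraction = 1 / 4.42 = 0.2262.
fm × 0.14 + 1 − fm = 0.2262  ⇒  fm × (0.14 − 1) = −0.7738  ⇒  fm = 0.90.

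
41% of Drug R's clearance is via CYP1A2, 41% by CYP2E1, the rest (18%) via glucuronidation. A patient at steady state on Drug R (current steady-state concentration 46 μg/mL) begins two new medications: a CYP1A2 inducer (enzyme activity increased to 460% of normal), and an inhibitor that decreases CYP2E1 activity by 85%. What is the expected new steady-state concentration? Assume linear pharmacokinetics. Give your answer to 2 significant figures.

22 μg/mL

The CYP1A2 pathway (41% of clearance) increases to 4.6× activity: 0.41 × 4.6 = 1.886.
The CYP2E1 pathway (41% of clearance) is reduced to 0.15× activity: 0.41 × 0.15 = 0.0615.
The remaining 18% of clearance is unaffected.
Relative clearance = 1.886 + 0.0615 + 0.18 = 2.1275.
New steady-state concentration = 46 / 2.1275 = 22 μg/mL (concentration scales inversely with clearance).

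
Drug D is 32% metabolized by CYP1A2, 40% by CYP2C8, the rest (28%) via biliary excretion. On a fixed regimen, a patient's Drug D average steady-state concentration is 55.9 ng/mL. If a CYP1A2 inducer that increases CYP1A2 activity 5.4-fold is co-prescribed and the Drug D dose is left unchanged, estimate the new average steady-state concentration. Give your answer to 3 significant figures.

CYP1A2: 0.32 × 5.4 = 1.728
CYP2C8: 0.4 (unchanged)
Other: 0.28 (unchanged)
New clearance relative to baseline: 1.728 + 0.4 + 0.28 = 2.408.
New average steady-state concentration = baseline ÷ relative clearance = 55.9 / 2.408 = 23.2 ng/mL.

23.2 ng/mL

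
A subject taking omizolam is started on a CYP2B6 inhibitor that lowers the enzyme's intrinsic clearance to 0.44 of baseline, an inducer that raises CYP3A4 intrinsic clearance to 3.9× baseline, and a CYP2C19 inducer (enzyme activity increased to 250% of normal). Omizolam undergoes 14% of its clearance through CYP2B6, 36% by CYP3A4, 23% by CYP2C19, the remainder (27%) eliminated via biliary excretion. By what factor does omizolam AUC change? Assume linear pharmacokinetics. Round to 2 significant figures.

CYP2B6: 0.14 × 0.44 = 0.0616
CYP3A4: 0.36 × 3.9 = 1.404
CYP2C19: 0.23 × 2.5 = 0.575
Other: 0.27 (unchanged)
New clearance relative to baseline: 0.0616 + 1.404 + 0.575 + 0.27 = 2.3106.
Net AUC ratio = 1 / 2.3106 = 0.43.

0.43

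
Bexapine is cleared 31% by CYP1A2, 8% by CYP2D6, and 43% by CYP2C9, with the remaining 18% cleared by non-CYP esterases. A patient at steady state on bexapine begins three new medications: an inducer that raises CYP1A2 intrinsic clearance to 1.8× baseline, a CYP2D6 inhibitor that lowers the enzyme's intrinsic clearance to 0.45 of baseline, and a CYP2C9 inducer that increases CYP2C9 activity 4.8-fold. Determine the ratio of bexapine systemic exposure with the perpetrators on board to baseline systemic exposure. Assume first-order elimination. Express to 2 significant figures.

0.35

CYP1A2: 0.31 × 1.8 = 0.558
CYP2D6: 0.08 × 0.45 = 0.036
CYP2C9: 0.43 × 4.8 = 2.064
Other: 0.18 (unchanged)
New clearance relative to baseline: 0.558 + 0.036 + 2.064 + 0.18 = 2.838.
Systemic exposure ∝ 1/CL: fold-change = 1 / 2.838 = 0.35.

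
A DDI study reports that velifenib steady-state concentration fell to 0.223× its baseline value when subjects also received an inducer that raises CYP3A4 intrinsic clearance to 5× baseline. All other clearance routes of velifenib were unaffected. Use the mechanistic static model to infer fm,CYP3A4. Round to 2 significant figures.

Let x = fm,CYP3A4. Because steady-state concentration ∝ 1/CL, relative clearance rose to 1/0.223 = 4.484.
Setting x·5 + (1 − x) = 4.484 and solving: x = (4.484 − 1)/(5 − 1) = 0.87.

0.87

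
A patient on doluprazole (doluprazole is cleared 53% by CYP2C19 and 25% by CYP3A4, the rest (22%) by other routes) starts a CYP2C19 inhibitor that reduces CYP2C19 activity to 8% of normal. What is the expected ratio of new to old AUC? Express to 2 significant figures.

2.0

CYP2C19: 0.53 × 0.08 = 0.0424
CYP3A4: 0.25 (unchanged)
Other: 0.22 (unchanged)
New clearance relative to baseline: 0.0424 + 0.25 + 0.22 = 0.5124.
AUC ratio = CL_old/CL_new = 1 / 0.5124 = 2.0.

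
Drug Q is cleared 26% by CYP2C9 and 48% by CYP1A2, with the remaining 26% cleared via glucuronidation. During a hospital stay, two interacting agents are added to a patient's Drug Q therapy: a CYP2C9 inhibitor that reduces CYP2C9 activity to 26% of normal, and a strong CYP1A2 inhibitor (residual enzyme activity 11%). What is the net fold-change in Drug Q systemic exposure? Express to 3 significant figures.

The CYP2C9 pathway (26% of clearance) drops to 0.26× activity: 0.26 × 0.26 = 0.0676.
The CYP1A2 pathway (48% of clearance) falls to 0.11× activity: 0.48 × 0.11 = 0.0528.
The remaining 26% of clearance is unaffected.
Relative clearance = 0.0676 + 0.0528 + 0.26 = 0.3804.
Net systemic exposure ratio = 1 / 0.3804 = 2.63.

2.63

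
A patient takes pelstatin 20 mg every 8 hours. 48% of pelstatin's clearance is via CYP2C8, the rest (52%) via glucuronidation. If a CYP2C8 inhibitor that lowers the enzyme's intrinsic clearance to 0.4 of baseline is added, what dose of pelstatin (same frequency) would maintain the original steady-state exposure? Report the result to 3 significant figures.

The CYP2C8 pathway (48% of clearance) drops to 0.4× activity: 0.48 × 0.4 = 0.192.
The remaining 52% of clearance is unaffected.
New clearance relative to baseline: 0.192 + 0.52 = 0.712.
Css,avg = (dose rate)/CL, so holding Css fixed requires dose ∝ CL: 20 × 0.712 = 14.2 mg.

14.2 mg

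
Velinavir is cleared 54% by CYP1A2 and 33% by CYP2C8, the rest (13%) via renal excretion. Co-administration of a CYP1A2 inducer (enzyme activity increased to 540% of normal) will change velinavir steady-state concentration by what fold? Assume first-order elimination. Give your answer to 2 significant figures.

The CYP1A2 pathway (54% of clearance) increases to 5.4× activity: 0.54 × 5.4 = 2.916.
CYP2C8 (33%) and the residual 13% are unaffected.
CL_new/CL_old = 2.916 + 0.33 + 0.13 = 3.376.
Since steady-state concentration ∝ 1/CL, the ratio is 1 / 3.376 = 0.30.

0.30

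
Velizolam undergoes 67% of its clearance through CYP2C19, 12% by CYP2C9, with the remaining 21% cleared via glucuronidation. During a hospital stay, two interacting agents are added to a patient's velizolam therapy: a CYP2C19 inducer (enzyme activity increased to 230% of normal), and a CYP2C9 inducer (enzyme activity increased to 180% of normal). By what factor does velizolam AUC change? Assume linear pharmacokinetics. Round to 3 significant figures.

The CYP2C19 pathway (67% of clearance) increases to 2.3× activity: 0.67 × 2.3 = 1.541.
The CYP2C9 pathway (12% of clearance) rises to 1.8× activity: 0.12 × 1.8 = 0.216.
The remaining 21% of clearance is unaffected.
CL_new/CL_old = 1.541 + 0.216 + 0.21 = 1.967.
AUC ∝ 1/CL: fold-change = 1 / 1.967 = 0.508.

0.508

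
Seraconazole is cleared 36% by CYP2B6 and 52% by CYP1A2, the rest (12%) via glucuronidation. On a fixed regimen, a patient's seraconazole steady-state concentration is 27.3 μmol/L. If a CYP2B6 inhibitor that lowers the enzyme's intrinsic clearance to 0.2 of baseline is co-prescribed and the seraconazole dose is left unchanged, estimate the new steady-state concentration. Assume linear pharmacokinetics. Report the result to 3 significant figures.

The CYP2B6 pathway (36% of clearance) is reduced to 0.2× activity: 0.36 × 0.2 = 0.072.
CYP1A2 (52%) and the residual 12% are unaffected.
New clearance relative to baseline: 0.072 + 0.52 + 0.12 = 0.712.
New steady-state concentration = baseline ÷ relative clearance = 27.3 / 0.712 = 38.3 μmol/L.

38.3 μmol/L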